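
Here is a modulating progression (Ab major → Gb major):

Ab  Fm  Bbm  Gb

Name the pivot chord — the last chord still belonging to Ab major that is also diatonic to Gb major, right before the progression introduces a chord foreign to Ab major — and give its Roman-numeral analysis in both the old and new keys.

Chords diatonic to Ab major: Ab, Bbm, Cm, Db, Eb, Fm, Gdim.
Reading the progression, the first chord not in that set is Gb, so the modulation leaves Ab major there.
The chord immediately before Gb is Bbm, which is diatonic to both keys: ii in Ab major and iii in Gb major.

Bbm — ii in Ab major, iii in Gb major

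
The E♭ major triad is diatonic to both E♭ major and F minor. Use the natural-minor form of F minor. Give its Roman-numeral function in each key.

I in E♭ major; VII in F minor

The scale of E♭ major is E♭ F G A♭ B♭ C D; E♭ is degree 1, and the triad built there (E♭-G-B♭) is major, so it is I.
The scale of F minor (natural minor) is F G A♭ B♭ C D♭ E♭; E♭ is degree 7, and the triad built there (E♭-G-B♭) is major, so it is VII.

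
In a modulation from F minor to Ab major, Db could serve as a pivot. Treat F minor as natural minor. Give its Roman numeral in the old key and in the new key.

VI in F minor; IV in Ab major

The scale of F minor (natural minor) is F G Ab Bb C Db Eb; Db is degree 6, and the triad built there (Db-F-Ab) is major, so it is VI.
The scale of Ab major is Ab Bb C Db Eb F G; Db is degree 4, and the triad built there (Db-F-Ab) is major, so it is IV.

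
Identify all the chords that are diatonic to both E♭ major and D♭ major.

Triads in E♭ major: E♭ major (I), F minor (ii), G minor (iii), A♭ major (IV), B♭ major (V), C minor (vi), D diminished (vii°).
Triads in D♭ major: D♭ major (I), E♭ minor (ii), F minor (iii), G♭ major (IV), A♭ major (V), B♭ minor (vi), C diminished (vii°).
Shared triads with their functions: F minor (ii in E♭ major, iii in D♭ major); A♭ major (IV in E♭ major, V in D♭ major).

Fm, A♭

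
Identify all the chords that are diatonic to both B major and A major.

Triads in B major: B (I), C♯m (ii), D♯m (iii), E (IV), F♯ (V), G♯m (vi), A♯dim (vii°).
Triads in A major: A (I), Bm (ii), C♯m (iii), D (IV), E (V), F♯m (vi), G♯dim (vii°).
Shared triads with their functions: C♯m (ii in B major, iii in A major); E (IV in B major, V in A major).

C♯m, E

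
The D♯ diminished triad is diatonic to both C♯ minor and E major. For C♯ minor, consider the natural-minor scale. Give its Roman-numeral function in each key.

The scale of C♯ minor (natural minor) is C♯ D♯ E F♯ G♯ A B; D♯ is degree 2, and the triad built there (D♯-F♯-A) is diminished, so it is ii°.
The scale of E major is E F♯ G♯ A B C♯ D♯; D♯ is degree 7, and the triad built there (D♯-F♯-A) is diminished, so it is vii°.

ii° in C♯ minor; vii° in E major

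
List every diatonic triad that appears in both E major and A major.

E, F#m, A, C#m

Triads in E major: E (I), F#m (ii), G#m (iii), A (IV), B (V), C#m (vi), D#dim (vii°).
Triads in A major: A (I), Bm (ii), C#m (iii), D (IV), E (V), F#m (vi), G#dim (vii°).
Shared triads with their functions: E (I in E major, V in A major); F#m (ii in E major, vi in A major); A (IV in E major, I in A major); C#m (vi in E major, iii in A major).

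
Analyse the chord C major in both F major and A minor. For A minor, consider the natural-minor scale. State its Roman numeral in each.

V in F major; III in A minor

The scale of F major is F G A Bb C D E; C is degree 5, and the triad built there (C-E-G) is major, so it is V.
The scale of A minor (natural minor) is A B C D E F G; C is degree 3, and the triad built there (C-E-G) is major, so it is III.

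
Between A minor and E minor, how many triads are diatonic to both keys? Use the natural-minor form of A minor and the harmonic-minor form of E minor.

3

Diatonic triads of A minor (natural minor): A minor (i), B diminished (ii°), C major (III), D minor (iv), E minor (v), F major (VI), G major (VII).
Diatonic triads of E minor (harmonic minor): E minor (i), F# diminished (ii°), G augmented (III+), A minor (iv), B major (V), C major (VI), D# diminished (vii°).
Matching root and quality in both lists: A minor, C major, E minor.
That gives 3 common triads.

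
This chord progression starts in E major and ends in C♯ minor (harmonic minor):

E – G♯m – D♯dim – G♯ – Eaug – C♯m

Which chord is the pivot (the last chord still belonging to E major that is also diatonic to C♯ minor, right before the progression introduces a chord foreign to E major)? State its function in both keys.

D♯dim — vii° in E major, ii° in C♯ minor

Chords diatonic to E major: E, F♯m, G♯m, A, B, C♯m, D♯dim.
Reading the progression, the first chord not in that set is G♯, so the modulation leaves E major there.
The chord immediately before G♯ is D♯dim, which is diatonic to both keys: vii° in E major and ii° in C♯ minor.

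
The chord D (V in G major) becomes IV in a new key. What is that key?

A major

The numeral IV denotes a major triad on scale degree 4. With D on degree 4, the tonic of the new key is A.
Degree 4 carries a major triad in major keys, so the destination is A major.
Check: the diatonic triads of A major are A (I), Bm (ii), C#m (iii), D (IV), E (V), F#m (vi), G#dim (vii°) — D is indeed IV.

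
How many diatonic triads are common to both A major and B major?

Diatonic triads of A major: A major (I), B minor (ii), C# minor (iii), D major (IV), E major (V), F# minor (vi), G# diminished (vii°).
Diatonic triads of B major: B major (I), C# minor (ii), D# minor (iii), E major (IV), F# major (V), G# minor (vi), A# diminished (vii°).
Matching root and quality in both lists: C# minor, E major.
That gives 2 common triads.

2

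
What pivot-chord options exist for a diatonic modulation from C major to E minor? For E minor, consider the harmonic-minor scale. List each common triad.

C, Em, Am

Triads in C major: C (I), Dm (ii), Em (iii), F (IV), G (V), Am (vi), Bdim (vii°).
Triads in E minor (harmonic minor): Em (i), F#dim (ii°), Gaug (III+), Am (iv), B (V), C (VI), D#dim (vii°).
Shared triads with their functions: C (I in C major, VI in E minor); Em (iii in C major, i in E minor); Am (vi in C major, iv in E minor).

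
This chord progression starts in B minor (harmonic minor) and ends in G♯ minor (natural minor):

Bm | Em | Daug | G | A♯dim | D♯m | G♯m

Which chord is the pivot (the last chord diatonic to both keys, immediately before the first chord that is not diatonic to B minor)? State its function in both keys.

A♯dim — vii° in B minor, ii° in G♯ minor

Chords diatonic to B minor: Bm, C♯dim, Daug, Em, F♯, G, A♯dim.
Reading the progression, the first chord not in that set is D♯m, so the modulation leaves B minor there.
The chord immediately before D♯m is A♯dim, which is diatonic to both keys: vii° in B minor and ii° in G♯ minor.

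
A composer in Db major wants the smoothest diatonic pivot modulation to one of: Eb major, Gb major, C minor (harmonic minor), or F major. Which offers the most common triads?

Gb major

Triads of Db major: Db (I), Ebm (ii), Fm (iii), Gb (IV), Ab (V), Bbm (vi), Cdim (vii°).
Eb major shares 2: Fm, Ab.
Gb major shares 4: Db, Ebm, Gb, Bbm.
C minor (harmonic minor) shares 2: Fm, Ab.
F major shares 0: none.
The most common triads (4) are shared with Gb major.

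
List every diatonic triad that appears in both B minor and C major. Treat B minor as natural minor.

Triads in B minor (natural minor): Bm (i), C#dim (ii°), D (III), Em (iv), F#m (v), G (VI), A (VII).
Triads in C major: C (I), Dm (ii), Em (iii), F (IV), G (V), Am (vi), Bdim (vii°).
Shared triads with their functions: Em (iv in B minor, iii in C major); G (VI in B minor, V in C major).

Em, G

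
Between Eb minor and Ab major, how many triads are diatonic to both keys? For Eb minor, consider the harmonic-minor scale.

Diatonic triads of Eb minor (harmonic minor): Ebm (i), Fdim (ii°), Gbaug (III+), Abm (iv), Bb (V), Cb (VI), Ddim (vii°).
Diatonic triads of Ab major: Ab (I), Bbm (ii), Cm (iii), Db (IV), Eb (V), Fm (vi), Gdim (vii°).
No triad has the same root and quality in both keys.

0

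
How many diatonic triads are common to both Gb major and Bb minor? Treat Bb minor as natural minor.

4

Diatonic triads of Gb major: Gb (I), Abm (ii), Bbm (iii), Cb (IV), Db (V), Ebm (vi), Fdim (vii°).
Diatonic triads of Bb minor (natural minor): Bbm (i), Cdim (ii°), Db (III), Ebm (iv), Fm (v), Gb (VI), Ab (VII).
Matching root and quality in both lists: Gb, Bbm, Db, Ebm.
That gives 4 common triads.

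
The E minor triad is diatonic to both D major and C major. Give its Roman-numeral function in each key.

The scale of D major is D E F♯ G A B C♯; E is degree 2, and the triad built there (E-G-B) is minor, so it is ii.
The scale of C major is C D E F G A B; E is degree 3, and the triad built there (E-G-B) is minor, so it is iii.

ii in D major; iii in C major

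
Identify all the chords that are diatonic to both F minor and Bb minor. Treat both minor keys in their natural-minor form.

Triads in F minor (natural minor): Fm (i), Gdim (ii°), Ab (III), Bbm (iv), Cm (v), Db (VI), Eb (VII).
Triads in Bb minor (natural minor): Bbm (i), Cdim (ii°), Db (III), Ebm (iv), Fm (v), Gb (VI), Ab (VII).
Shared triads with their functions: Fm (i in F minor, v in Bb minor); Ab (III in F minor, VII in Bb minor); Bbm (iv in F minor, i in Bb minor); Db (VI in F minor, III in Bb minor).

Fm, Ab, Bbm, Db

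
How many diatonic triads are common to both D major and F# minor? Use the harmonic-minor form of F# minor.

Diatonic triads of D major: D (I), Em (ii), F#m (iii), G (IV), A (V), Bm (vi), C#dim (vii°).
Diatonic triads of F# minor (harmonic minor): F#m (i), G#dim (ii°), Aaug (III+), Bm (iv), C# (V), D (VI), E#dim (vii°).
Matching root and quality in both lists: D, F#m, Bm.
That gives 3 common triads.

3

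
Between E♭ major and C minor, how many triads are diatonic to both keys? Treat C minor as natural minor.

Diatonic triads of E♭ major: E♭ (I), Fm (ii), Gm (iii), A♭ (IV), B♭ (V), Cm (vi), Ddim (vii°).
Diatonic triads of C minor (natural minor): Cm (i), Ddim (ii°), E♭ (III), Fm (iv), Gm (v), A♭ (VI), B♭ (VII).
Matching root and quality in both lists: E♭, Fm, Gm, A♭, B♭, Cm, Ddim.
That gives 7 common triads.

7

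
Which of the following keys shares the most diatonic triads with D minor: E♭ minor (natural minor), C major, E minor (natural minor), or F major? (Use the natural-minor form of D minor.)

Triads of D minor (natural minor): Dm (i), Edim (ii°), F (III), Gm (iv), Am (v), B♭ (VI), C (VII).
E♭ minor (natural minor) shares 0: none.
C major shares 4: Dm, F, Am, C.
E minor (natural minor) shares 2: Am, C.
F major shares 7: Dm, Edim, F, Gm, Am, B♭, C.
The most common triads (7) are shared with F major.

F major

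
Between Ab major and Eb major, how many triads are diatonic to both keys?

4

Diatonic triads of Ab major: Ab (I), Bbm (ii), Cm (iii), Db (IV), Eb (V), Fm (vi), Gdim (vii°).
Diatonic triads of Eb major: Eb (I), Fm (ii), Gm (iii), Ab (IV), Bb (V), Cm (vi), Ddim (vii°).
Matching root and quality in both lists: Ab, Cm, Eb, Fm.
That gives 4 common triads.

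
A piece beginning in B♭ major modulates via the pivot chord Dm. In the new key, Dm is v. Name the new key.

The numeral v denotes a minor triad on scale degree 5. With D on degree 5, the tonic of the new key is G.
Degree 5 carries a minor triad in natural-minor keys, so the destination is G minor.
Check: the diatonic triads of G minor (natural minor) are Gm (i), Adim (ii°), B♭ (III), Cm (iv), Dm (v), E♭ (VI), F (VII) — Dm is indeed v.

G minor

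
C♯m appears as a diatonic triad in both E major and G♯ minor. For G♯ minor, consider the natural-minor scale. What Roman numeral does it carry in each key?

The scale of E major is E F♯ G♯ A B C♯ D♯; C♯ is degree 6, and the triad built there (C♯-E-G♯) is minor, so it is vi.
The scale of G♯ minor (natural minor) is G♯ A♯ B C♯ D♯ E F♯; C♯ is degree 4, and the triad built there (C♯-E-G♯) is minor, so it is iv.

vi in E major; iv in G♯ minor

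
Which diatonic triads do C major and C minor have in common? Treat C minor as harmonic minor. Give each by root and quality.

Triads in C major: C (I), Dm (ii), Em (iii), F (IV), G (V), Am (vi), Bdim (vii°).
Triads in C minor (harmonic minor): Cm (i), Ddim (ii°), Ebaug (III+), Fm (iv), G (V), Ab (VI), Bdim (vii°).
Shared triads with their functions: G (V in C major, V in C minor); Bdim (vii° in C major, vii° in C minor).

G, Bdim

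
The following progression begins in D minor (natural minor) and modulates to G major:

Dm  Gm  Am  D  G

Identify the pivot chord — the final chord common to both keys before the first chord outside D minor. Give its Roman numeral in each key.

Am — v in D minor, ii in G major

Chords diatonic to D minor: Dm, Edim, F, Gm, Am, Bb, C.
Reading the progression, the first chord not in that set is D, so the modulation leaves D minor there.
The chord immediately before D is Am, which is diatonic to both keys: v in D minor and ii in G major.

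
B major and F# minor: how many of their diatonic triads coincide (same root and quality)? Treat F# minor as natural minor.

2

Diatonic triads of B major: B major (I), C# minor (ii), D# minor (iii), E major (IV), F# major (V), G# minor (vi), A# diminished (vii°).
Diatonic triads of F# minor (natural minor): F# minor (i), G# diminished (ii°), A major (III), B minor (iv), C# minor (v), D major (VI), E major (VII).
Matching root and quality in both lists: C# minor, E major.
That gives 2 common triads.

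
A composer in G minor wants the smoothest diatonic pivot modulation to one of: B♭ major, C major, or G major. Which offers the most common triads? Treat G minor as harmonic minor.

Triads of G minor (harmonic minor): Gm (i), Adim (ii°), B♭aug (III+), Cm (iv), D (V), E♭ (VI), F♯dim (vii°).
B♭ major shares 4: Gm, Adim, Cm, E♭.
C major shares 0: none.
G major shares 2: D, F♯dim.
The most common triads (4) are shared with B♭ major.

B♭ major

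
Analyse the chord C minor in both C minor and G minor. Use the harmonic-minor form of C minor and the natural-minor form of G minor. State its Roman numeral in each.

i in C minor; iv in G minor

The scale of C minor (harmonic minor) is C D Eb F G Ab B; C is degree 1, and the triad built there (C-Eb-G) is minor, so it is i.
The scale of G minor (natural minor) is G A Bb C D Eb F; C is degree 4, and the triad built there (C-Eb-G) is minor, so it is iv.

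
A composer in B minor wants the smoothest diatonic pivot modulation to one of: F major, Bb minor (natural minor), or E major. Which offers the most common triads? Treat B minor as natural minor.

Triads of B minor (natural minor): B minor (i), C# diminished (ii°), D major (III), E minor (iv), F# minor (v), G major (VI), A major (VII).
F major shares 0: none.
Bb minor (natural minor) shares 0: none.
E major shares 2: F#m, A.
The most common triads (2) are shared with E major.

E major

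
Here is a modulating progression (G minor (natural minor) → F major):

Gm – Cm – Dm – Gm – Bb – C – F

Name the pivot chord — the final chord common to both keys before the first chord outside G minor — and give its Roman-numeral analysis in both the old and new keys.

Chords diatonic to G minor: Gm, Adim, Bb, Cm, Dm, Eb, F.
Reading the progression, the first chord not in that set is C, so the modulation leaves G minor there.
The chord immediately before C is Bb, which is diatonic to both keys: III in G minor and IV in F major.

Bb — III in G minor, IV in F major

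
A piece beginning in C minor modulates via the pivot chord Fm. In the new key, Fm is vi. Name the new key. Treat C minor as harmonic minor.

The numeral vi denotes a minor triad on scale degree 6. With F on degree 6, the tonic of the new key is Ab.
Degree 6 carries a minor triad in major keys, so the destination is Ab major.
Check: the diatonic triads of Ab major are Ab (I), Bbm (ii), Cm (iii), Db (IV), Eb (V), Fm (vi), Gdim (vii°) — Fm is indeed vi.

Ab major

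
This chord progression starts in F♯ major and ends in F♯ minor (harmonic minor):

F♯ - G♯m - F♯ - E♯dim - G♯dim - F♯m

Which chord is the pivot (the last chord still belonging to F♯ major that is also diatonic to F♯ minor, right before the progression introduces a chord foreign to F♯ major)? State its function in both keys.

Chords diatonic to F♯ major: F♯, G♯m, A♯m, B, C♯, D♯m, E♯dim.
Reading the progression, the first chord not in that set is G♯dim, so the modulation leaves F♯ major there.
The chord immediately before G♯dim is E♯dim, which is diatonic to both keys: vii° in F♯ major and vii° in F♯ minor.

E♯dim — vii° in F♯ major, vii° in F♯ minor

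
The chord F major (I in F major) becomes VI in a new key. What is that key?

The numeral VI denotes a major triad on scale degree 6. With F on degree 6, the tonic of the new key is A.
Degree 6 carries a major triad in minor keys, so the destination is A minor.
Check: the diatonic triads of A minor (natural minor) are Am (i), Bdim (ii°), C (III), Dm (iv), Em (v), F (VI), G (VII) — F major is indeed VI.

A minor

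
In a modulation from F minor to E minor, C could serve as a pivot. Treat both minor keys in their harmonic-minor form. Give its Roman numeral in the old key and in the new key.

The scale of F minor (harmonic minor) is F G Ab Bb C Db E; C is degree 5, and the triad built there (C-E-G) is major, so it is V.
The scale of E minor (harmonic minor) is E F# G A B C D#; C is degree 6, and the triad built there (C-E-G) is major, so it is VI.

V in F minor; VI in E minor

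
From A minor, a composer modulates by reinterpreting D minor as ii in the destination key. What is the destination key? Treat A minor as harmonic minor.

C major

The numeral ii denotes a minor triad on scale degree 2. With D on degree 2, the tonic of the new key is C.
Degree 2 carries a minor triad in major keys, so the destination is C major.
Check: the diatonic triads of C major are C (I), Dm (ii), Em (iii), F (IV), G (V), Am (vi), Bdim (vii°) — D minor is indeed ii.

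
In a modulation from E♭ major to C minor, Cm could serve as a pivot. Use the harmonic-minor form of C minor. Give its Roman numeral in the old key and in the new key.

The scale of E♭ major is E♭ F G A♭ B♭ C D; C is degree 6, and the triad built there (C-E♭-G) is minor, so it is vi.
The scale of C minor (harmonic minor) is C D E♭ F G A♭ B; C is degree 1, and the triad built there (C-E♭-G) is minor, so it is i.

vi in E♭ major; i in C minor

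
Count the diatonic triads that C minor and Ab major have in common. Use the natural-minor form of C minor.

4

Diatonic triads of C minor (natural minor): Cm (i), Ddim (ii°), Eb (III), Fm (iv), Gm (v), Ab (VI), Bb (VII).
Diatonic triads of Ab major: Ab (I), Bbm (ii), Cm (iii), Db (IV), Eb (V), Fm (vi), Gdim (vii°).
Matching root and quality in both lists: Cm, Eb, Fm, Ab.
That gives 4 common triads.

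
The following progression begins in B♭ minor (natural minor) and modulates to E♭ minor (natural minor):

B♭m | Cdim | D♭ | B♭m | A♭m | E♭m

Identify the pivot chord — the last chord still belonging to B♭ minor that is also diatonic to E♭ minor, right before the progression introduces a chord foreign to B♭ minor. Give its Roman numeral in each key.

Chords diatonic to B♭ minor: B♭m, Cdim, D♭, E♭m, Fm, G♭, A♭.
Reading the progression, the first chord not in that set is A♭m, so the modulation leaves B♭ minor there.
The chord immediately before A♭m is B♭m, which is diatonic to both keys: i in B♭ minor and v in E♭ minor.

B♭m — i in B♭ minor, v in E♭ minor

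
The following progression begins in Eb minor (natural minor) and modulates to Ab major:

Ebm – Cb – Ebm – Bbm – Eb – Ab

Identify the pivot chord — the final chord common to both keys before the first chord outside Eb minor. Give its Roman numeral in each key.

Bbm — v in Eb minor, ii in Ab major

Chords diatonic to Eb minor: Ebm, Fdim, Gb, Abm, Bbm, Cb, Db.
Reading the progression, the first chord not in that set is Eb, so the modulation leaves Eb minor there.
The chord immediately before Eb is Bbm, which is diatonic to both keys: v in Eb minor and ii in Ab major.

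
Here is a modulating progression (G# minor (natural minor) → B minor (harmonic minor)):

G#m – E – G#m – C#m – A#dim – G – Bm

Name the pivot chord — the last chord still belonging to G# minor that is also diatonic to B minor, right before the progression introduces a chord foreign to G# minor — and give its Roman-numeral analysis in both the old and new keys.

Chords diatonic to G# minor: G#m, A#dim, B, C#m, D#m, E, F#.
Reading the progression, the first chord not in that set is G, so the modulation leaves G# minor there.
The chord immediately before G is A#dim, which is diatonic to both keys: ii° in G# minor and vii° in B minor.

A#dim — ii° in G# minor, vii° in B minor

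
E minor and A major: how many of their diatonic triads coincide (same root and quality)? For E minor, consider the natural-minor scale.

2

Diatonic triads of E minor (natural minor): Em (i), F#dim (ii°), G (III), Am (iv), Bm (v), C (VI), D (VII).
Diatonic triads of A major: A (I), Bm (ii), C#m (iii), D (IV), E (V), F#m (vi), G#dim (vii°).
Matching root and quality in both lists: Bm, D.
That gives 2 common triads.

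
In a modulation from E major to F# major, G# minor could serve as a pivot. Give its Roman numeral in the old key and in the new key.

The scale of E major is E F# G# A B C# D#; G# is degree 3, and the triad built there (G#-B-D#) is minor, so it is iii.
The scale of F# major is F# G# A# B C# D# E#; G# is degree 2, and the triad built there (G#-B-D#) is minor, so it is ii.

iii in E major; ii in F# major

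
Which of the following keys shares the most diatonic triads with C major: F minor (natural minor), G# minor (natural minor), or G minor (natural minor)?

G minor

Triads of C major: C (I), Dm (ii), Em (iii), F (IV), G (V), Am (vi), Bdim (vii°).
F minor (natural minor) shares 0: none.
G# minor (natural minor) shares 0: none.
G minor (natural minor) shares 2: Dm, F.
The most common triads (2) are shared with G minor.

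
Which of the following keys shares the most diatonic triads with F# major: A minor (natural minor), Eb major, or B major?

B major

Triads of F# major: F# (I), G#m (ii), A#m (iii), B (IV), C# (V), D#m (vi), E#dim (vii°).
A minor (natural minor) shares 0: none.
Eb major shares 0: none.
B major shares 4: F#, G#m, B, D#m.
The most common triads (4) are shared with B major.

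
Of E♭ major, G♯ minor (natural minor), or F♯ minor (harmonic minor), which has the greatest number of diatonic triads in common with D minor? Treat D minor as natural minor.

Triads of D minor (natural minor): D minor (i), E diminished (ii°), F major (III), G minor (iv), A minor (v), B♭ major (VI), C major (VII).
E♭ major shares 2: Gm, B♭.
G♯ minor (natural minor) shares 0: none.
F♯ minor (harmonic minor) shares 0: none.
The most common triads (2) are shared with E♭ major.

E♭ major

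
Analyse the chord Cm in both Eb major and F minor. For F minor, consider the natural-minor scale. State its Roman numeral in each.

vi in Eb major; v in F minor

The scale of Eb major is Eb F G Ab Bb C D; C is degree 6, and the triad built there (C-Eb-G) is minor, so it is vi.
The scale of F minor (natural minor) is F G Ab Bb C Db Eb; C is degree 5, and the triad built there (C-Eb-G) is minor, so it is v.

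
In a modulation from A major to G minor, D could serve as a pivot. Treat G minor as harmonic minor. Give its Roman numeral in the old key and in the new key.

The scale of A major is A B C# D E F# G#; D is degree 4, and the triad built there (D-F#-A) is major, so it is IV.
The scale of G minor (harmonic minor) is G A Bb C D Eb F#; D is degree 5, and the triad built there (D-F#-A) is major, so it is V.

IV in A major; V in G minor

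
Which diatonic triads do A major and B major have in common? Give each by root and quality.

C#m, E

Triads in A major: A (I), Bm (ii), C#m (iii), D (IV), E (V), F#m (vi), G#dim (vii°).
Triads in B major: B (I), C#m (ii), D#m (iii), E (IV), F# (V), G#m (vi), A#dim (vii°).
Shared triads with their functions: C#m (iii in A major, ii in B major); E (V in A major, IV in B major).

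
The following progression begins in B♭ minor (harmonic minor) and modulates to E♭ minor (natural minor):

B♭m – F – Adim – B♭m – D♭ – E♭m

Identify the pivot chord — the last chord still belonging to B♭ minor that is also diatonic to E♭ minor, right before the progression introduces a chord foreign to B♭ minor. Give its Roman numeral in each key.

B♭m — i in B♭ minor, v in E♭ minor

Chords diatonic to B♭ minor: B♭m, Cdim, D♭aug, E♭m, F, G♭, Adim.
Reading the progression, the first chord not in that set is D♭, so the modulation leaves B♭ minor there.
The chord immediately before D♭ is B♭m, which is diatonic to both keys: i in B♭ minor and v in E♭ minor.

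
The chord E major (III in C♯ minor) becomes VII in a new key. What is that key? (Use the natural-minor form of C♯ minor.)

F♯ minor

The numeral VII denotes a major triad on scale degree 7. With E on degree 7, the tonic of the new key is F♯.
Degree 7 carries a major triad in natural-minor keys, so the destination is F♯ minor.
Check: the diatonic triads of F♯ minor (natural minor) are F♯m (i), G♯dim (ii°), A (III), Bm (iv), C♯m (v), D (VI), E (VII) — E major is indeed VII.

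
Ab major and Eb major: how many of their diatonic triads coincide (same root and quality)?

Diatonic triads of Ab major: Ab (I), Bbm (ii), Cm (iii), Db (IV), Eb (V), Fm (vi), Gdim (vii°).
Diatonic triads of Eb major: Eb (I), Fm (ii), Gm (iii), Ab (IV), Bb (V), Cm (vi), Ddim (vii°).
Matching root and quality in both lists: Ab, Cm, Eb, Fm.
That gives 4 common triads.

4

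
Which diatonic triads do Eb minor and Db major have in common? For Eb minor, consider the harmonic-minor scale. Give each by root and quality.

Ebm

Triads in Eb minor (harmonic minor): Eb minor (i), F diminished (ii°), Gb augmented (III+), Ab minor (iv), Bb major (V), Cb major (VI), D diminished (vii°).
Triads in Db major: Db major (I), Eb minor (ii), F minor (iii), Gb major (IV), Ab major (V), Bb minor (vi), C diminished (vii°).
Shared triads with their functions: Eb minor (i in Eb minor, ii in Db major).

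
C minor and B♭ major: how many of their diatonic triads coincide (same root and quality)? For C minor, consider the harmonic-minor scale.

Diatonic triads of C minor (harmonic minor): C minor (i), D diminished (ii°), E♭ augmented (III+), F minor (iv), G major (V), A♭ major (VI), B diminished (vii°).
Diatonic triads of B♭ major: B♭ major (I), C minor (ii), D minor (iii), E♭ major (IV), F major (V), G minor (vi), A diminished (vii°).
Matching root and quality in both lists: C minor.
That gives 1 common triad.

1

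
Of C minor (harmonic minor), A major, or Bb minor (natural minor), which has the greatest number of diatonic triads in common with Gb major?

Triads of Gb major: Gb (I), Abm (ii), Bbm (iii), Cb (IV), Db (V), Ebm (vi), Fdim (vii°).
C minor (harmonic minor) shares 0: none.
A major shares 0: none.
Bb minor (natural minor) shares 4: Gb, Bbm, Db, Ebm.
The most common triads (4) are shared with Bb minor.

Bb minor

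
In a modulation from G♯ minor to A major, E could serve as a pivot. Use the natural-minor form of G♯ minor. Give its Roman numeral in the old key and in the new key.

VI in G♯ minor; V in A major

The scale of G♯ minor (natural minor) is G♯ A♯ B C♯ D♯ E F♯; E is degree 6, and the triad built there (E-G♯-B) is major, so it is VI.
The scale of A major is A B C♯ D E F♯ G♯; E is degree 5, and the triad built there (E-G♯-B) is major, so it is V.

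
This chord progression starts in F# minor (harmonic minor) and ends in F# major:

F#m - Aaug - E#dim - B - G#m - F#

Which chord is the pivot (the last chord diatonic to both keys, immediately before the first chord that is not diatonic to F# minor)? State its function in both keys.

Chords diatonic to F# minor: F#m, G#dim, Aaug, Bm, C#, D, E#dim.
Reading the progression, the first chord not in that set is B, so the modulation leaves F# minor there.
The chord immediately before B is E#dim, which is diatonic to both keys: vii° in F# minor and vii° in F# major.

E#dim — vii° in F# minor, vii° in F# major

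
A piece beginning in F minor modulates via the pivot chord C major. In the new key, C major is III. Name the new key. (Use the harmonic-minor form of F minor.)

A minor

The numeral III denotes a major triad on scale degree 3. With C on degree 3, the tonic of the new key is A.
Degree 3 carries a major triad in natural-minor keys, so the destination is A minor.
Check: the diatonic triads of A minor (natural minor) are Am (i), Bdim (ii°), C (III), Dm (iv), Em (v), F (VI), G (VII) — C major is indeed III.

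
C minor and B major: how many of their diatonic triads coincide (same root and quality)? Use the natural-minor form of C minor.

0

Diatonic triads of C minor (natural minor): Cm (i), Ddim (ii°), E♭ (III), Fm (iv), Gm (v), A♭ (VI), B♭ (VII).
Diatonic triads of B major: B (I), C♯m (ii), D♯m (iii), E (IV), F♯ (V), G♯m (vi), A♯dim (vii°).
No triad has the same root and quality in both keys.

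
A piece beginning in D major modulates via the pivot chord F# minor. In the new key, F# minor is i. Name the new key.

F# minor

The numeral i denotes a minor triad on scale degree 1. With F# on degree 1, the tonic of the new key is F#.
Degree 1 carries a minor triad in minor keys, so the destination is F# minor.
Check: the diatonic triads of F# minor (natural minor) are F#m (i), G#dim (ii°), A (III), Bm (iv), C#m (v), D (VI), E (VII) — F# minor is indeed i.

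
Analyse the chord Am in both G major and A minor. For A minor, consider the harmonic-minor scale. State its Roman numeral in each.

ii in G major; i in A minor

The scale of G major is G A B C D E F♯; A is degree 2, and the triad built there (A-C-E) is minor, so it is ii.
The scale of A minor (harmonic minor) is A B C D E F G♯; A is degree 1, and the triad built there (A-C-E) is minor, so it is i.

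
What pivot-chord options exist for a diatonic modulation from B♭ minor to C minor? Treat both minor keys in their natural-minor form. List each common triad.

Triads in B♭ minor (natural minor): B♭m (i), Cdim (ii°), D♭ (III), E♭m (iv), Fm (v), G♭ (VI), A♭ (VII).
Triads in C minor (natural minor): Cm (i), Ddim (ii°), E♭ (III), Fm (iv), Gm (v), A♭ (VI), B♭ (VII).
Shared triads with their functions: Fm (v in B♭ minor, iv in C minor); A♭ (VII in B♭ minor, VI in C minor).

Fm, A♭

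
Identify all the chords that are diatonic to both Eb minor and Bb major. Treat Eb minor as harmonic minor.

Bb

Triads in Eb minor (harmonic minor): Eb minor (i), F diminished (ii°), Gb augmented (III+), Ab minor (iv), Bb major (V), Cb major (VI), D diminished (vii°).
Triads in Bb major: Bb major (I), C minor (ii), D minor (iii), Eb major (IV), F major (V), G minor (vi), A diminished (vii°).
Shared triads with their functions: Bb major (V in Eb minor, I in Bb major).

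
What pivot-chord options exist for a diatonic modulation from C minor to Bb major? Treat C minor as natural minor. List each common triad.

Triads in C minor (natural minor): Cm (i), Ddim (ii°), Eb (III), Fm (iv), Gm (v), Ab (VI), Bb (VII).
Triads in Bb major: Bb (I), Cm (ii), Dm (iii), Eb (IV), F (V), Gm (vi), Adim (vii°).
Shared triads with their functions: Cm (i in C minor, ii in Bb major); Eb (III in C minor, IV in Bb major); Gm (v in C minor, vi in Bb major); Bb (VII in C minor, I in Bb major).

Cm, Eb, Gm, Bb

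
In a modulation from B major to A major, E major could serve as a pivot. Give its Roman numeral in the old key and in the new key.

IV in B major; V in A major

The scale of B major is B C# D# E F# G# A#; E is degree 4, and the triad built there (E-G#-B) is major, so it is IV.
The scale of A major is A B C# D E F# G#; E is degree 5, and the triad built there (E-G#-B) is major, so it is V.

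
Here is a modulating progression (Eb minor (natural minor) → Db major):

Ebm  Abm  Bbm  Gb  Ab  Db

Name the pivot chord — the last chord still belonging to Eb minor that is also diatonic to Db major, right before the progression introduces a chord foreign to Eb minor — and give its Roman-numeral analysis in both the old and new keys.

Chords diatonic to Eb minor: Ebm, Fdim, Gb, Abm, Bbm, Cb, Db.
Reading the progression, the first chord not in that set is Ab, so the modulation leaves Eb minor there.
The chord immediately before Ab is Gb, which is diatonic to both keys: III in Eb minor and IV in Db major.

Gb — III in Eb minor, IV in Db major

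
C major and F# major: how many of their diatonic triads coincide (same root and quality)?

0

Diatonic triads of C major: C (I), Dm (ii), Em (iii), F (IV), G (V), Am (vi), Bdim (vii°).
Diatonic triads of F# major: F# (I), G#m (ii), A#m (iii), B (IV), C# (V), D#m (vi), E#dim (vii°).
No triad has the same root and quality in both keys.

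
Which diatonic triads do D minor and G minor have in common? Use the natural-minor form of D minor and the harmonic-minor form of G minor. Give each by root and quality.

Gm

Triads in D minor (natural minor): D minor (i), E diminished (ii°), F major (III), G minor (iv), A minor (v), B♭ major (VI), C major (VII).
Triads in G minor (harmonic minor): G minor (i), A diminished (ii°), B♭ augmented (III+), C minor (iv), D major (V), E♭ major (VI), F♯ diminished (vii°).
Shared triads with their functions: G minor (iv in D minor, i in G minor).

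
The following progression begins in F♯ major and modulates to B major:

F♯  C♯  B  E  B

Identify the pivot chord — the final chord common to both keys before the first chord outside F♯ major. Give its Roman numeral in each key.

Chords diatonic to F♯ major: F♯, G♯m, A♯m, B, C♯, D♯m, E♯dim.
Reading the progression, the first chord not in that set is E, so the modulation leaves F♯ major there.
The chord immediately before E is B, which is diatonic to both keys: IV in F♯ major and I in B major.

B — IV in F♯ major, I in B major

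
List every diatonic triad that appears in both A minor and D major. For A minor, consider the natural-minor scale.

Em, G

Triads in A minor (natural minor): Am (i), Bdim (ii°), C (III), Dm (iv), Em (v), F (VI), G (VII).
Triads in D major: D (I), Em (ii), F#m (iii), G (IV), A (V), Bm (vi), C#dim (vii°).
Shared triads with their functions: Em (v in A minor, ii in D major); G (VII in A minor, IV in D major).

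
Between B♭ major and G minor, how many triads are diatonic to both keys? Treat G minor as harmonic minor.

Diatonic triads of B♭ major: B♭ major (I), C minor (ii), D minor (iii), E♭ major (IV), F major (V), G minor (vi), A diminished (vii°).
Diatonic triads of G minor (harmonic minor): G minor (i), A diminished (ii°), B♭ augmented (III+), C minor (iv), D major (V), E♭ major (VI), F♯ diminished (vii°).
Matching root and quality in both lists: C minor, E♭ major, G minor, A diminished.
That gives 4 common triads.

4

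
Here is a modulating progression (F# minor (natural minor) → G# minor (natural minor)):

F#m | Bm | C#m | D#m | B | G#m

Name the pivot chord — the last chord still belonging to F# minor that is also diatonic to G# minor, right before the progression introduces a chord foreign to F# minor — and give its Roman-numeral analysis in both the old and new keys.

C#m — v in F# minor, iv in G# minor

Chords diatonic to F# minor: F#m, G#dim, A, Bm, C#m, D, E.
Reading the progression, the first chord not in that set is D#m, so the modulation leaves F# minor there.
The chord immediately before D#m is C#m, which is diatonic to both keys: v in F# minor and iv in G# minor.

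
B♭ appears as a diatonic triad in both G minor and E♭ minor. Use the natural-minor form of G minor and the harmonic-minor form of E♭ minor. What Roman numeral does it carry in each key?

The scale of G minor (natural minor) is G A B♭ C D E♭ F; B♭ is degree 3, and the triad built there (B♭-D-F) is major, so it is III.
The scale of E♭ minor (harmonic minor) is E♭ F G♭ A♭ B♭ C♭ D; B♭ is degree 5, and the triad built there (B♭-D-F) is major, so it is V.

III in G minor; V in E♭ minor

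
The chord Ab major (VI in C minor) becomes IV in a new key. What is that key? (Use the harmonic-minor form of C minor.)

The numeral IV denotes a major triad on scale degree 4. With Ab on degree 4, the tonic of the new key is Eb.
Degree 4 carries a major triad in major keys, so the destination is Eb major.
Check: the diatonic triads of Eb major are Eb (I), Fm (ii), Gm (iii), Ab (IV), Bb (V), Cm (vi), Ddim (vii°) — Ab major is indeed IV.

Eb major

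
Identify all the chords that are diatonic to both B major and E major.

Triads in B major: B (I), C#m (ii), D#m (iii), E (IV), F# (V), G#m (vi), A#dim (vii°).
Triads in E major: E (I), F#m (ii), G#m (iii), A (IV), B (V), C#m (vi), D#dim (vii°).
Shared triads with their functions: B (I in B major, V in E major); C#m (ii in B major, vi in E major); E (IV in B major, I in E major); G#m (vi in B major, iii in E major).

B, C#m, E, G#m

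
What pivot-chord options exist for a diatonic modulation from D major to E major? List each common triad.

Triads in D major: D (I), Em (ii), F#m (iii), G (IV), A (V), Bm (vi), C#dim (vii°).
Triads in E major: E (I), F#m (ii), G#m (iii), A (IV), B (V), C#m (vi), D#dim (vii°).
Shared triads with their functions: F#m (iii in D major, ii in E major); A (V in D major, IV in E major).

F#m, A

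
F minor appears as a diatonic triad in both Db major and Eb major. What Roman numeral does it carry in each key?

The scale of Db major is Db Eb F Gb Ab Bb C; F is degree 3, and the triad built there (F-Ab-C) is minor, so it is iii.
The scale of Eb major is Eb F G Ab Bb C D; F is degree 2, and the triad built there (F-Ab-C) is minor, so it is ii.

iii in Db major; ii in Eb major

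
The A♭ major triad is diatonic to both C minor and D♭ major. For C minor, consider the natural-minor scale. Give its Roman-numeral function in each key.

The scale of C minor (natural minor) is C D E♭ F G A♭ B♭; A♭ is degree 6, and the triad built there (A♭-C-E♭) is major, so it is VI.
The scale of D♭ major is D♭ E♭ F G♭ A♭ B♭ C; A♭ is degree 5, and the triad built there (A♭-C-E♭) is major, so it is V.

VI in C minor; V in D♭ major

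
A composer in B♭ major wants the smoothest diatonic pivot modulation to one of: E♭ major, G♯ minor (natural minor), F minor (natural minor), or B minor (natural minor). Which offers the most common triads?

E♭ major

Triads of B♭ major: B♭ (I), Cm (ii), Dm (iii), E♭ (IV), F (V), Gm (vi), Adim (vii°).
E♭ major shares 4: B♭, Cm, E♭, Gm.
G♯ minor (natural minor) shares 0: none.
F minor (natural minor) shares 2: Cm, E♭.
B minor (natural minor) shares 0: none.
The most common triads (4) are shared with E♭ major.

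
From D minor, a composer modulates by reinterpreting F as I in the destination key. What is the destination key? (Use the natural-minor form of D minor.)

F major

The numeral I denotes a major triad on scale degree 1. With F on degree 1, the tonic of the new key is F.
Degree 1 carries a major triad in major keys, so the destination is F major.
Check: the diatonic triads of F major are F (I), Gm (ii), Am (iii), Bb (IV), C (V), Dm (vi), Edim (vii°) — F is indeed I.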